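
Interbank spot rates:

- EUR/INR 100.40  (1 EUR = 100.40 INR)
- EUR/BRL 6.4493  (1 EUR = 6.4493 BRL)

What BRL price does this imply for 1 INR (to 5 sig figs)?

INR/BRL = 0.064236

1 INR ÷ 100.40 = 0.00996016 EUR
0.00996016 EUR × 6.4493 = 0.0642361 BRL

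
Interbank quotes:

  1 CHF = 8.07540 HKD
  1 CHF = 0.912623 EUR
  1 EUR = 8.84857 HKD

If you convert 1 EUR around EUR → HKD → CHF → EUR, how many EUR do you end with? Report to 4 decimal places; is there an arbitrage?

1.0000 (no arbitrage)

Around EUR → HKD → CHF → EUR: 1 × 8.84857 ÷ 8.07540 × 0.912623 = 1.000001
Product ≈ 1 (deviation 0.000%, within rounding noise).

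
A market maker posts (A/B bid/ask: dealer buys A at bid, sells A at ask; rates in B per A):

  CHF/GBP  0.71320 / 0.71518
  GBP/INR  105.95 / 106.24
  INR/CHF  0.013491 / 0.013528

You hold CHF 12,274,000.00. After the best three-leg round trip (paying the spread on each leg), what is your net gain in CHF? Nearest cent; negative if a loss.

Net profit: CHF 238,455.81

Best loop CHF → GBP → INR → CHF:
CHF 12,274,000.00 × 0.71320 (sell CHF at bid) = GBP 8,753,816.80
GBP 8,753,816.80 × 105.95 (sell GBP at bid) = INR 927,466,889.96
INR 927,466,889.96 × 0.013491 (sell INR at bid) = CHF 12,512,455.81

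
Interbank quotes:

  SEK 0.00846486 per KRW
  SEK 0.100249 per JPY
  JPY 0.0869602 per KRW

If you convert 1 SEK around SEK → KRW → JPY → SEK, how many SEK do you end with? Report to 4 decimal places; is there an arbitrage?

Around SEK → KRW → JPY → SEK: 1 ÷ 0.00846486 × 0.0869602 × 0.100249 = 1.029866
Product > 1; profitable direction is SEK → KRW → JPY → SEK.

1.0299 (arbitrage exists)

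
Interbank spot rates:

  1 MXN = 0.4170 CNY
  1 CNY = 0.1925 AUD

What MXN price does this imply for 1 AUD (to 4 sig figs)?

1 AUD ÷ 0.1925 = 5.19481 CNY
5.19481 CNY ÷ 0.4170 = 12.4576 MXN

AUD/MXN = 12.46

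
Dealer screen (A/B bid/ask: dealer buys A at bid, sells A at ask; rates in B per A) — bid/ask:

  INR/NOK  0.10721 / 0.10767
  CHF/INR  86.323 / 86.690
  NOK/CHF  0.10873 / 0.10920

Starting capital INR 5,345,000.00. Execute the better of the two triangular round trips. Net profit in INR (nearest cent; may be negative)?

Net profit: INR 33,472.08

Best loop INR → NOK → CHF → INR:
INR 5,345,000.00 × 0.10721 (sell INR at bid) = NOK 573,037.45
NOK 573,037.45 × 0.10873 (sell NOK at bid) = CHF 62,306.36
CHF 62,306.36 × 86.323 (sell CHF at bid) = INR 5,378,472.08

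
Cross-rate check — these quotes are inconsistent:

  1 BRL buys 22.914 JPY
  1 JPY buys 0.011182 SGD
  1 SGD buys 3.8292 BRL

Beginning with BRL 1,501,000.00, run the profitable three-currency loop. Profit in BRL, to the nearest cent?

Profitable loop is BRL → SGD → JPY → BRL:
BRL 1,501,000.00 ÷ 3.8292 = SGD 391,987.88
SGD 391,987.88 ÷ 0.011182 = JPY 35,055,257
JPY 35,055,257 ÷ 22.914 = BRL 1,529,861.96
Profit = BRL 1,529,861.96 − BRL 1,501,000.00

Profit: BRL 28,861.96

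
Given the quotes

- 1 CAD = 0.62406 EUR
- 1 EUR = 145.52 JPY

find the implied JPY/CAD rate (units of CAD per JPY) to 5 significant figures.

1 JPY ÷ 145.52 = 0.00687191 EUR
0.00687191 EUR ÷ 0.62406 = 0.0110116 CAD

JPY/CAD = 0.011012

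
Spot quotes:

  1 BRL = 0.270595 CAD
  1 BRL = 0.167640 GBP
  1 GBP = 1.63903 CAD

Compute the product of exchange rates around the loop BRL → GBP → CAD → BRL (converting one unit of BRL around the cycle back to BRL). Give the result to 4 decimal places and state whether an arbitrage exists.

1.0154 (arbitrage exists)

Around BRL → GBP → CAD → BRL: 1 × 0.167640 × 1.63903 ÷ 0.270595 = 1.015418
Product > 1; profitable direction is BRL → GBP → CAD → BRL.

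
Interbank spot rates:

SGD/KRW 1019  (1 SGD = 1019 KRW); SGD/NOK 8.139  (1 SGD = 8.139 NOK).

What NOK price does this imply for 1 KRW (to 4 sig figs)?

1 KRW ÷ 1019 = 0.000981354 SGD
0.000981354 SGD × 8.139 = 0.00798724 NOK

KRW/NOK = 0.007987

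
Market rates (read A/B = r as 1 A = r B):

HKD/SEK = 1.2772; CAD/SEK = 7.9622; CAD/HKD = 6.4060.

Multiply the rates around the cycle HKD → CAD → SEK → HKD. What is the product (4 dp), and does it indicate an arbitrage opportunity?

0.9732 (arbitrage exists)

Around HKD → CAD → SEK → HKD: 1 ÷ 6.4060 × 7.9622 ÷ 1.2772 = 0.973167
Product < 1; profitable direction is HKD → SEK → CAD → HKD.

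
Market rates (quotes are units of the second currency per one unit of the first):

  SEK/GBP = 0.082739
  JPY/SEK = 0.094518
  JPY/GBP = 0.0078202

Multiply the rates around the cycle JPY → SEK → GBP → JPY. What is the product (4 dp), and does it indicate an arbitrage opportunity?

Around JPY → SEK → GBP → JPY: 1 × 0.094518 × 0.082739 ÷ 0.0078202 = 1.000016
Product ≈ 1 (deviation 0.002%, within rounding noise).

1.0000 (no arbitrage)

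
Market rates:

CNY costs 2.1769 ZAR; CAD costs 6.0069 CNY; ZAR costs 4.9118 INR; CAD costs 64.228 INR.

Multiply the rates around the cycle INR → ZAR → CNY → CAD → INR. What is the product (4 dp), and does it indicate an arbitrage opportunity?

Around INR → ZAR → CNY → CAD → INR: 1 ÷ 4.9118 ÷ 2.1769 ÷ 6.0069 × 64.228 = 0.999988
Product ≈ 1 (deviation 0.001%, within rounding noise).

1.0000 (no arbitrage)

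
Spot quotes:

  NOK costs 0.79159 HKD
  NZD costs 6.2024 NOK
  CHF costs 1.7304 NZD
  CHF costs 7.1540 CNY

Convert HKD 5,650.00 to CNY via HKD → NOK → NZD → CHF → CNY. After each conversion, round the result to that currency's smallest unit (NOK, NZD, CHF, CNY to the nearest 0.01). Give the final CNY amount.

HKD 5,650.00 ÷ 0.79159 = NOK 7,137.53
NOK 7,137.53 ÷ 6.2024 = NZD 1,150.77
NZD 1,150.77 ÷ 1.7304 = CHF 665.03
CHF 665.03 × 7.1540 = CNY 4,757.62

CNY 4,757.62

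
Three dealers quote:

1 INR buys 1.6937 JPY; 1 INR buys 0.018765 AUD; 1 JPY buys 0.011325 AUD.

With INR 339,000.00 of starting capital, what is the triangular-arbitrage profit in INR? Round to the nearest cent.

Profit: INR 7,518.02

Profitable loop is INR → JPY → AUD → INR:
INR 339,000.00 × 1.6937 = JPY 574,164
JPY 574,164 × 0.011325 = AUD 6,502.41
AUD 6,502.41 ÷ 0.018765 = INR 346,518.02
Profit = INR 346,518.02 − INR 339,000.00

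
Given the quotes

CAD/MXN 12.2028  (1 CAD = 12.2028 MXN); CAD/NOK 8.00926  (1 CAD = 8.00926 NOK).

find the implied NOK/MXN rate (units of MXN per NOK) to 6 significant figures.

1 NOK ÷ 8.00926 = 0.124855 CAD
0.124855 CAD × 12.2028 = 1.52359 MXN

NOK/MXN = 1.52359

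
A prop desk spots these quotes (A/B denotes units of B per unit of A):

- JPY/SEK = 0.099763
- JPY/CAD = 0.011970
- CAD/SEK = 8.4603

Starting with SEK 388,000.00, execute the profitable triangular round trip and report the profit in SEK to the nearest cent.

Profit: SEK 5,860.24

Profitable loop is SEK → JPY → CAD → SEK:
SEK 388,000.00 ÷ 0.099763 = JPY 3,889,217
JPY 3,889,217 × 0.011970 = CAD 46,553.93
CAD 46,553.93 × 8.4603 = SEK 393,860.24
Profit = SEK 393,860.24 − SEK 388,000.00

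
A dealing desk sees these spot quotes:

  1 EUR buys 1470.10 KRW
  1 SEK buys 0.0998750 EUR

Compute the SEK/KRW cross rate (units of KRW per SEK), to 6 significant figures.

1 SEK × 0.0998750 = 0.099875 EUR
0.099875 EUR × 1470.10 = 146.826 KRW

SEK/KRW = 146.826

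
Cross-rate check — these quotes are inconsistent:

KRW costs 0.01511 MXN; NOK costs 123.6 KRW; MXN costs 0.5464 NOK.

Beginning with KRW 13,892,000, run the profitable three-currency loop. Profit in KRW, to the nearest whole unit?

Profitable loop is KRW → MXN → NOK → KRW:
KRW 13,892,000 × 0.01511 = MXN 209,908.12
MXN 209,908.12 × 0.5464 = NOK 114,693.80
NOK 114,693.80 × 123.6 = KRW 14,176,153
Profit = KRW 14,176,153 − KRW 13,892,000

Profit: KRW 284,153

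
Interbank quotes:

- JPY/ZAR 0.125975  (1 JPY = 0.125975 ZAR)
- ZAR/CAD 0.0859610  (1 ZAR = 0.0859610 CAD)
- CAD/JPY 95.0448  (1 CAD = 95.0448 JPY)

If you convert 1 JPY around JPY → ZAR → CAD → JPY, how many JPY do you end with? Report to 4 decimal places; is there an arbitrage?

Around JPY → ZAR → CAD → JPY: 1 × 0.125975 × 0.0859610 × 95.0448 = 1.029234
Product > 1; profitable direction is JPY → ZAR → CAD → JPY.

1.0292 (arbitrage exists)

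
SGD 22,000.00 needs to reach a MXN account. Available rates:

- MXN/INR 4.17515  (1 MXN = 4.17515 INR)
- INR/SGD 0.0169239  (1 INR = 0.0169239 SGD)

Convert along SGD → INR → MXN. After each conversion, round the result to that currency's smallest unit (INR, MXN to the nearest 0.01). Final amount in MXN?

MXN 311,350.92

SGD 22,000.00 ÷ 0.0169239 = INR 1,299,936.78
INR 1,299,936.78 ÷ 4.17515 = MXN 311,350.92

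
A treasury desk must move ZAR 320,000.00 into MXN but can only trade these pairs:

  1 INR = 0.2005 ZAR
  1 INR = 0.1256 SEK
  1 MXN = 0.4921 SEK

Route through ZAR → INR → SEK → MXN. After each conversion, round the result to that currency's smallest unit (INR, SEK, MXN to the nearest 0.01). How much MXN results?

ZAR 320,000.00 ÷ 0.2005 = INR 1,596,009.98
INR 1,596,009.98 × 0.1256 = SEK 200,458.85
SEK 200,458.85 ÷ 0.4921 = MXN 407,353.89

MXN 407,353.89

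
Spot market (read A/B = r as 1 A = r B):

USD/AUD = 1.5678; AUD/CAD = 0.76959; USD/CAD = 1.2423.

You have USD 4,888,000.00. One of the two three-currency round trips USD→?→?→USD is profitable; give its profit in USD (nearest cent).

Profitable loop is USD → CAD → AUD → USD:
USD 4,888,000.00 × 1.2423 = CAD 6,072,362.40
CAD 6,072,362.40 ÷ 0.76959 = AUD 7,890,386.31
AUD 7,890,386.31 ÷ 1.5678 = USD 5,032,776.06
Profit = USD 5,032,776.06 − USD 4,888,000.00

Profit: USD 144,776.06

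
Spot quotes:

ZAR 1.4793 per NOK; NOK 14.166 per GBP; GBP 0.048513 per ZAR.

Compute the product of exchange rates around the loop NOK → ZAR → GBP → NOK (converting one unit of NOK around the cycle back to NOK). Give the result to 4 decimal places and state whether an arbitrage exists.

1.0166 (arbitrage exists)

Around NOK → ZAR → GBP → NOK: 1 × 1.4793 × 0.048513 × 14.166 = 1.016627
Product > 1; profitable direction is NOK → ZAR → GBP → NOK.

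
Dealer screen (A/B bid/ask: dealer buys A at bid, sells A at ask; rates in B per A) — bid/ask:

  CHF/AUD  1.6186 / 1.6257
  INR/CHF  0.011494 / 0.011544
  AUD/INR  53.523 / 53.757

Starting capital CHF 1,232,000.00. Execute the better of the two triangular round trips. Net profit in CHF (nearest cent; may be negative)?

Net result: CHF -5,233.57 (no profitable arbitrage after spreads)

Best loop CHF → AUD → INR → CHF:
CHF 1,232,000.00 × 1.6186 (sell CHF at bid) = AUD 1,994,115.20
AUD 1,994,115.20 × 53.523 (sell AUD at bid) = INR 106,731,027.85
INR 106,731,027.85 × 0.011494 (sell INR at bid) = CHF 1,226,766.43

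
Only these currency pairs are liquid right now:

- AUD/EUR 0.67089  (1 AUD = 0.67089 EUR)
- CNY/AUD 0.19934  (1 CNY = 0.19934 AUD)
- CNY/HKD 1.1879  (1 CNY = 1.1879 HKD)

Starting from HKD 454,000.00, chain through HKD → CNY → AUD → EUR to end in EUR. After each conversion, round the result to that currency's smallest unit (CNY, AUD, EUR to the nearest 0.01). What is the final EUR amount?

HKD 454,000.00 ÷ 1.1879 = CNY 382,187.05
CNY 382,187.05 × 0.19934 = AUD 76,185.17
AUD 76,185.17 × 0.67089 = EUR 51,111.87

EUR 51,111.87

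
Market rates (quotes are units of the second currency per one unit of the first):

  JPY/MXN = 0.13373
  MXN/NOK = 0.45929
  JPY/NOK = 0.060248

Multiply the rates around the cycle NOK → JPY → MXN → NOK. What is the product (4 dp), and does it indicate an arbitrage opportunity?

1.0195 (arbitrage exists)

Around NOK → JPY → MXN → NOK: 1 ÷ 0.060248 × 0.13373 × 0.45929 = 1.019467
Product > 1; profitable direction is NOK → JPY → MXN → NOK.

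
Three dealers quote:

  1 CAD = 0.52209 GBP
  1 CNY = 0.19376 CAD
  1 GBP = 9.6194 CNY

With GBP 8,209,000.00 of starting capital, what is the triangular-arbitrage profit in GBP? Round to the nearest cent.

Profit: GBP 226,926.18

Profitable loop is GBP → CAD → CNY → GBP:
GBP 8,209,000.00 ÷ 0.52209 = CAD 15,723,342.72
CAD 15,723,342.72 ÷ 0.19376 = CNY 81,148,548.30
CNY 81,148,548.30 ÷ 9.6194 = GBP 8,435,926.18
Profit = GBP 8,435,926.18 − GBP 8,209,000.00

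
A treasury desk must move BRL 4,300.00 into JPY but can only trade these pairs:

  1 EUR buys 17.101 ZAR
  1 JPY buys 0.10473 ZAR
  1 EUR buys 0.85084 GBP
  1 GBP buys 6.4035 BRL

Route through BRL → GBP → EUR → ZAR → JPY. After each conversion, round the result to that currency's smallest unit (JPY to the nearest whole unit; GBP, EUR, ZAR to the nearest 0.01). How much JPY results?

JPY 128,871

BRL 4,300.00 ÷ 6.4035 = GBP 671.51
GBP 671.51 ÷ 0.85084 = EUR 789.23
EUR 789.23 × 17.101 = ZAR 13,496.62
ZAR 13,496.62 ÷ 0.10473 = JPY 128,871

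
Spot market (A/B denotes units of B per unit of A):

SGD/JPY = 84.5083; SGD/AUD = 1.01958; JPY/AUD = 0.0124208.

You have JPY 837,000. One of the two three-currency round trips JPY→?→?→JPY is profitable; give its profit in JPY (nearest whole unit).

Profit: JPY 24,694

Profitable loop is JPY → AUD → SGD → JPY:
JPY 837,000 × 0.0124208 = AUD 10,396.21
AUD 10,396.21 ÷ 1.01958 = SGD 10,196.56
SGD 10,196.56 × 84.5083 = JPY 861,694
Profit = JPY 861,694 − JPY 837,000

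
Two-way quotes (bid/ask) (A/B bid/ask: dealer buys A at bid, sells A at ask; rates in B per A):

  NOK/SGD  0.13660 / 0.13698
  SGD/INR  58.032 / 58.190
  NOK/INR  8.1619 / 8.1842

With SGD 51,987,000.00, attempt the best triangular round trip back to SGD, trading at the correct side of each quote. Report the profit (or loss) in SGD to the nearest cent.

Net profit: SGD 1,245,946.67

Best loop SGD → NOK → INR → SGD:
SGD 51,987,000.00 ÷ 0.13698 (buy NOK at ask) = NOK 379,522,558.04
NOK 379,522,558.04 × 8.1619 (sell NOK at bid) = INR 3,097,625,166.45
INR 3,097,625,166.45 ÷ 58.190 (buy SGD at ask) = SGD 53,232,946.67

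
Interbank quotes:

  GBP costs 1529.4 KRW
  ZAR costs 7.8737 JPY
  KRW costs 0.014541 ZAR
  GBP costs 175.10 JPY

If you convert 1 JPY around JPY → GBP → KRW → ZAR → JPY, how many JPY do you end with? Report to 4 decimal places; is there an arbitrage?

Around JPY → GBP → KRW → ZAR → JPY: 1 ÷ 175.10 × 1529.4 × 0.014541 × 7.8737 = 1.000019
Product ≈ 1 (deviation 0.002%, within rounding noise).

1.0000 (no arbitrage)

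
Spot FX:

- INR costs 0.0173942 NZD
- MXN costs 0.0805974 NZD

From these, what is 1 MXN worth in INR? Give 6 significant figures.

MXN/INR = 4.63358

1 MXN × 0.0805974 = 0.0805974 NZD
0.0805974 NZD ÷ 0.0173942 = 4.63358 INR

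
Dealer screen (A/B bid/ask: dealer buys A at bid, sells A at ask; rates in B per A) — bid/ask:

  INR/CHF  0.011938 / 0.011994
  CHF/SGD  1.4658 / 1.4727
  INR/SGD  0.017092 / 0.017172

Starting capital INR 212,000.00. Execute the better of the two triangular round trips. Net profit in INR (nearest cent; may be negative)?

Best loop INR → CHF → SGD → INR:
INR 212,000.00 × 0.011938 (sell INR at bid) = CHF 2,530.86
CHF 2,530.86 × 1.4658 (sell CHF at bid) = SGD 3,709.73
SGD 3,709.73 ÷ 0.017172 (buy INR at ask) = INR 216,033.59

Net profit: INR 4,033.59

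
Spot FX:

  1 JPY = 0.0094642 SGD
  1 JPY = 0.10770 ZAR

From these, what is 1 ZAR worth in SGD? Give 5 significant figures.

1 ZAR ÷ 0.10770 = 9.28505 JPY
9.28505 JPY × 0.0094642 = 0.0878756 SGD

ZAR/SGD = 0.087876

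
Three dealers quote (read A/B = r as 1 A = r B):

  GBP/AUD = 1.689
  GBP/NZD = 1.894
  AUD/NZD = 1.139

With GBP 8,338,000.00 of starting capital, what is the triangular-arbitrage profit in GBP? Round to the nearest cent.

Profit: GBP 131,061.56

Profitable loop is GBP → AUD → NZD → GBP:
GBP 8,338,000.00 × 1.689 = AUD 14,082,882.00
AUD 14,082,882.00 × 1.139 = NZD 16,040,402.60
NZD 16,040,402.60 ÷ 1.894 = GBP 8,469,061.56
Profit = GBP 8,469,061.56 − GBP 8,338,000.00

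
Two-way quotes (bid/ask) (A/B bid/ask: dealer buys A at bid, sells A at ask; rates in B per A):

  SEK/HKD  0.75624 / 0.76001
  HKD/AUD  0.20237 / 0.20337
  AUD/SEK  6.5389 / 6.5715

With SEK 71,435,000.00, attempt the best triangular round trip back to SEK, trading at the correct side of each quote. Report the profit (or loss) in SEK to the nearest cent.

Net profit: SEK 51,086.34

Best loop SEK → HKD → AUD → SEK:
SEK 71,435,000.00 × 0.75624 (sell SEK at bid) = HKD 54,022,004.40
HKD 54,022,004.40 × 0.20237 (sell HKD at bid) = AUD 10,932,433.03
AUD 10,932,433.03 × 6.5389 (sell AUD at bid) = SEK 71,486,086.34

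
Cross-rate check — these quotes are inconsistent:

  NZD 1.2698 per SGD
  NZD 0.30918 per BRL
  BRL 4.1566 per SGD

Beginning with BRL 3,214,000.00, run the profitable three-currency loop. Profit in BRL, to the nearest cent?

Profitable loop is BRL → NZD → SGD → BRL:
BRL 3,214,000.00 × 0.30918 = NZD 993,704.52
NZD 993,704.52 ÷ 1.2698 = SGD 782,567.74
SGD 782,567.74 × 4.1566 = BRL 3,252,821.08
Profit = BRL 3,252,821.08 − BRL 3,214,000.00

Profit: BRL 38,821.08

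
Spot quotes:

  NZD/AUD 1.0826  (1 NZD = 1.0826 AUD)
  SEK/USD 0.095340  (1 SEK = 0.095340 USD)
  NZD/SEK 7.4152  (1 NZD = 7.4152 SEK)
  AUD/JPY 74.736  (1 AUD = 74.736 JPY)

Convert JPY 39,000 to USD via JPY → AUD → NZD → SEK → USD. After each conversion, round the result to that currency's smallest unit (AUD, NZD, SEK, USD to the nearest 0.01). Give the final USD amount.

JPY 39,000 ÷ 74.736 = AUD 521.84
AUD 521.84 ÷ 1.0826 = NZD 482.02
NZD 482.02 × 7.4152 = SEK 3,574.27
SEK 3,574.27 × 0.095340 = USD 340.77

USD 340.77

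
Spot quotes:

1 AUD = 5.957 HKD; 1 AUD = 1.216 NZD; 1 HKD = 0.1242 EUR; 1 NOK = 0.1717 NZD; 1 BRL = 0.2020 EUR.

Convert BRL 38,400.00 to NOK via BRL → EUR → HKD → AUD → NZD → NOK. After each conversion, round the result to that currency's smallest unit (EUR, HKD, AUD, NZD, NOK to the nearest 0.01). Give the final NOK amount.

NOK 74,250.03

BRL 38,400.00 × 0.2020 = EUR 7,756.80
EUR 7,756.80 ÷ 0.1242 = HKD 62,454.11
HKD 62,454.11 ÷ 5.957 = AUD 10,484.15
AUD 10,484.15 × 1.216 = NZD 12,748.73
NZD 12,748.73 ÷ 0.1717 = NOK 74,250.03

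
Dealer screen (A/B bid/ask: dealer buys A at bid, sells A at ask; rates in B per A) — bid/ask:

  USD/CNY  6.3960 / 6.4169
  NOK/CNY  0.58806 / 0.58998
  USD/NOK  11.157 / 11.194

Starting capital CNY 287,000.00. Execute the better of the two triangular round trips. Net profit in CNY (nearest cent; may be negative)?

Best loop CNY → USD → NOK → CNY:
CNY 287,000.00 ÷ 6.4169 (buy USD at ask) = USD 44,725.65
USD 44,725.65 × 11.157 (sell USD at bid) = NOK 499,004.04
NOK 499,004.04 × 0.58806 (sell NOK at bid) = CNY 293,444.31

Net profit: CNY 6,444.31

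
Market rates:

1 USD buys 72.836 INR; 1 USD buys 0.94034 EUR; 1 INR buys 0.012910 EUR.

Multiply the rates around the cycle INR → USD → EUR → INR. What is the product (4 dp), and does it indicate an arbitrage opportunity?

Around INR → USD → EUR → INR: 1 ÷ 72.836 × 0.94034 ÷ 0.012910 = 1.000029
Product ≈ 1 (deviation 0.003%, within rounding noise).

1.0000 (no arbitrage)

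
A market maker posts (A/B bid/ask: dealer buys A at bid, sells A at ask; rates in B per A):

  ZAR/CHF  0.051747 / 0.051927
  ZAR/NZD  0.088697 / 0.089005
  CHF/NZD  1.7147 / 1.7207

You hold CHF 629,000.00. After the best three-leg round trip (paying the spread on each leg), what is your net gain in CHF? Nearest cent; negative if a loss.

Best loop CHF → NZD → ZAR → CHF:
CHF 629,000.00 × 1.7147 (sell CHF at bid) = NZD 1,078,546.30
NZD 1,078,546.30 ÷ 0.089005 (buy ZAR at ask) = ZAR 12,117,816.98
ZAR 12,117,816.98 × 0.051747 (sell ZAR at bid) = CHF 627,060.68

Net result: CHF -1,939.32 (no profitable arbitrage after spreads)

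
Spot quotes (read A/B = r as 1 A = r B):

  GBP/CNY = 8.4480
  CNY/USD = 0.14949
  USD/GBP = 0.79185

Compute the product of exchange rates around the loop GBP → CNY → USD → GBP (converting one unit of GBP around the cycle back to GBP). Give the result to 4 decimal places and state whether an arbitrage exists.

1.0000 (no arbitrage)

Around GBP → CNY → USD → GBP: 1 × 8.4480 × 0.14949 × 0.79185 = 1.000021
Product ≈ 1 (deviation 0.002%, within rounding noise).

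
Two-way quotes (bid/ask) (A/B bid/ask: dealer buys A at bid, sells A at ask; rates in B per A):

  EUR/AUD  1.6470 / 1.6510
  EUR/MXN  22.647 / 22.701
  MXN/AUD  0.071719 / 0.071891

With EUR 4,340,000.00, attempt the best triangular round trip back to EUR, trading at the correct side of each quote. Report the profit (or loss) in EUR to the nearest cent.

Best loop EUR → AUD → MXN → EUR:
EUR 4,340,000.00 × 1.6470 (sell EUR at bid) = AUD 7,147,980.00
AUD 7,147,980.00 ÷ 0.071891 (buy MXN at ask) = MXN 99,428,022.98
MXN 99,428,022.98 ÷ 22.701 (buy EUR at ask) = EUR 4,379,896.17

Net profit: EUR 39,896.17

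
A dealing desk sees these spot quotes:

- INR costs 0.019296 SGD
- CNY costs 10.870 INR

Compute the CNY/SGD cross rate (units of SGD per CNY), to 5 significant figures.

CNY/SGD = 0.20975

1 CNY × 10.870 = 10.87 INR
10.87 INR × 0.019296 = 0.209748 SGD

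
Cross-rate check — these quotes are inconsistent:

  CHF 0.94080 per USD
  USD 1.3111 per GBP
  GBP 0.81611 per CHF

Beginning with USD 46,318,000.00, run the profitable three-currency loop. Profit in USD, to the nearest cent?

Profitable loop is USD → CHF → GBP → USD:
USD 46,318,000.00 × 0.94080 = CHF 43,575,974.40
CHF 43,575,974.40 × 0.81611 = GBP 35,562,788.47
GBP 35,562,788.47 × 1.3111 = USD 46,626,371.96
Profit = USD 46,626,371.96 − USD 46,318,000.00

Profit: USD 308,371.96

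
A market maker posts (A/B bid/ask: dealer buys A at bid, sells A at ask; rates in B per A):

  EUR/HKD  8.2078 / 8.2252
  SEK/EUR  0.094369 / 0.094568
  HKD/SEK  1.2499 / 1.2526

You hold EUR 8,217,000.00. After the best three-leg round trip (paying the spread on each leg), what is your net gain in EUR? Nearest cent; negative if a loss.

Best loop EUR → SEK → HKD → EUR:
EUR 8,217,000.00 ÷ 0.094568 (buy SEK at ask) = SEK 86,889,857.03
SEK 86,889,857.03 ÷ 1.2526 (buy HKD at ask) = HKD 69,367,601.02
HKD 69,367,601.02 ÷ 8.2252 (buy EUR at ask) = EUR 8,433,545.81

Net profit: EUR 216,545.81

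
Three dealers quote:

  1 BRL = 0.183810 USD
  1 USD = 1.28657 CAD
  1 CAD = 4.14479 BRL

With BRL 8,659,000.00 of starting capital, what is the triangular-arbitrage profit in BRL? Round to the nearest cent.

Profitable loop is BRL → CAD → USD → BRL:
BRL 8,659,000.00 ÷ 4.14479 = CAD 2,089,128.76
CAD 2,089,128.76 ÷ 1.28657 = USD 1,623,797.20
USD 1,623,797.20 ÷ 0.183810 = BRL 8,834,106.95
Profit = BRL 8,834,106.95 − BRL 8,659,000.00

Profit: BRL 175,106.95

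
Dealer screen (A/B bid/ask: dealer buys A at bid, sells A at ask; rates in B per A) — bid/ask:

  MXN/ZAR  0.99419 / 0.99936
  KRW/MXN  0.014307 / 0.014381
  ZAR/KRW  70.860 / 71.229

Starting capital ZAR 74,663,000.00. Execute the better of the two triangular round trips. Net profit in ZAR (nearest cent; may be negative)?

Best loop ZAR → KRW → MXN → ZAR:
ZAR 74,663,000.00 × 70.860 (sell ZAR at bid) = KRW 5,290,620,180
KRW 5,290,620,180 × 0.014307 (sell KRW at bid) = MXN 75,692,902.92
MXN 75,692,902.92 × 0.99419 (sell MXN at bid) = ZAR 75,253,127.15

Net profit: ZAR 590,127.15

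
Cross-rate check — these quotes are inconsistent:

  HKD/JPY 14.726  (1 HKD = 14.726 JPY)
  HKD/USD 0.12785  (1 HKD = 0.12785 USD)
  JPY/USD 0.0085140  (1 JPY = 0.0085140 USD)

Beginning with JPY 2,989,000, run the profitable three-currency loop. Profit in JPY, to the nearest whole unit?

Profit: JPY 58,953

Profitable loop is JPY → HKD → USD → JPY:
JPY 2,989,000 ÷ 14.726 = HKD 202,974.33
HKD 202,974.33 × 0.12785 = USD 25,950.27
USD 25,950.27 ÷ 0.0085140 = JPY 3,047,953
Profit = JPY 3,047,953 − JPY 2,989,000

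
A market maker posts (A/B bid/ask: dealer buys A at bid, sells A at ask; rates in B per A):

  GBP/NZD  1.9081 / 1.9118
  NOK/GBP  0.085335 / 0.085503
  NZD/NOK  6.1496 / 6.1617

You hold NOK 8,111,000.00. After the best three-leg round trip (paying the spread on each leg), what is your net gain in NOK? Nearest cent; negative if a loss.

Net profit: NOK 10,749.56

Best loop NOK → GBP → NZD → NOK:
NOK 8,111,000.00 × 0.085335 (sell NOK at bid) = GBP 692,152.18
GBP 692,152.18 × 1.9081 (sell GBP at bid) = NZD 1,320,695.58
NZD 1,320,695.58 × 6.1496 (sell NZD at bid) = NOK 8,121,749.56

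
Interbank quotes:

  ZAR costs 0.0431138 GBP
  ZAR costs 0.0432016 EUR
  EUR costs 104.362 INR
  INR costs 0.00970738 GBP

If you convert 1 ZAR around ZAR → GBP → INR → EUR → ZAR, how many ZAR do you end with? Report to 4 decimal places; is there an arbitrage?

Around ZAR → GBP → INR → EUR → ZAR: 1 × 0.0431138 ÷ 0.00970738 ÷ 104.362 ÷ 0.0432016 = 0.985081
Product < 1; profitable direction is ZAR → EUR → INR → GBP → ZAR.

0.9851 (arbitrage exists)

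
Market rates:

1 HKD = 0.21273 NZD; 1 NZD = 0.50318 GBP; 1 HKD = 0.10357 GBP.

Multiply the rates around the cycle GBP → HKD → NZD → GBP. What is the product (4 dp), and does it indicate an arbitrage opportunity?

1.0335 (arbitrage exists)

Around GBP → HKD → NZD → GBP: 1 ÷ 0.10357 × 0.21273 × 0.50318 = 1.033518
Product > 1; profitable direction is GBP → HKD → NZD → GBP.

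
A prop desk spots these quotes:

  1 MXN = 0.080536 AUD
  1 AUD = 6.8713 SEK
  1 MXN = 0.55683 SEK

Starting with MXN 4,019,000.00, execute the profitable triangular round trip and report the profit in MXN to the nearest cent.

Profitable loop is MXN → SEK → AUD → MXN:
MXN 4,019,000.00 × 0.55683 = SEK 2,237,899.77
SEK 2,237,899.77 ÷ 6.8713 = AUD 325,687.97
AUD 325,687.97 ÷ 0.080536 = MXN 4,044,004.83
Profit = MXN 4,044,004.83 − MXN 4,019,000.00

Profit: MXN 25,004.83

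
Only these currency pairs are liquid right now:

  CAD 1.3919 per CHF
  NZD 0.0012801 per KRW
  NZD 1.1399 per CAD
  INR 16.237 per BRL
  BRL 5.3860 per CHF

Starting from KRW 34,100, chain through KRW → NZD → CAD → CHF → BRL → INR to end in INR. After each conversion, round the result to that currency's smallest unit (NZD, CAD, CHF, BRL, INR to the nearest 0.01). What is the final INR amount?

INR 2,405.84

KRW 34,100 × 0.0012801 = NZD 43.65
NZD 43.65 ÷ 1.1399 = CAD 38.29
CAD 38.29 ÷ 1.3919 = CHF 27.51
CHF 27.51 × 5.3860 = BRL 148.17
BRL 148.17 × 16.237 = INR 2,405.84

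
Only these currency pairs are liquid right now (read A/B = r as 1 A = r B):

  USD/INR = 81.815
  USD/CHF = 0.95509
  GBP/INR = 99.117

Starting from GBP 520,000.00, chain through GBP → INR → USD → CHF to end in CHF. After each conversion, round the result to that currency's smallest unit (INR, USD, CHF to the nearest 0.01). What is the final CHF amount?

CHF 601,676.23

GBP 520,000.00 × 99.117 = INR 51,540,840.00
INR 51,540,840.00 ÷ 81.815 = USD 629,968.10
USD 629,968.10 × 0.95509 = CHF 601,676.23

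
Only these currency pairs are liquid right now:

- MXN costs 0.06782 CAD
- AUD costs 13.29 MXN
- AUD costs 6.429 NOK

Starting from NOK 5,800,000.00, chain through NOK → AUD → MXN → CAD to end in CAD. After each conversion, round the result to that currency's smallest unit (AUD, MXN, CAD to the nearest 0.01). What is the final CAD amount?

NOK 5,800,000.00 ÷ 6.429 = AUD 902,162.08
AUD 902,162.08 × 13.29 = MXN 11,989,734.04
MXN 11,989,734.04 × 0.06782 = CAD 813,143.76

CAD 813,143.76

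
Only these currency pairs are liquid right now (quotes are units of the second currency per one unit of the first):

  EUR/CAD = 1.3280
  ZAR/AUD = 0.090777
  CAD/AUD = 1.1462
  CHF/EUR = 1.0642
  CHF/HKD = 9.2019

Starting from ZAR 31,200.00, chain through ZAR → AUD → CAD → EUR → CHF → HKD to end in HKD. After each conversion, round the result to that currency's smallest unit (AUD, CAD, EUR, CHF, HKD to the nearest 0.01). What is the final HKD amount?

ZAR 31,200.00 × 0.090777 = AUD 2,832.24
AUD 2,832.24 ÷ 1.1462 = CAD 2,470.98
CAD 2,470.98 ÷ 1.3280 = EUR 1,860.68
EUR 1,860.68 ÷ 1.0642 = CHF 1,748.43
CHF 1,748.43 × 9.2019 = HKD 16,088.88

HKD 16,088.88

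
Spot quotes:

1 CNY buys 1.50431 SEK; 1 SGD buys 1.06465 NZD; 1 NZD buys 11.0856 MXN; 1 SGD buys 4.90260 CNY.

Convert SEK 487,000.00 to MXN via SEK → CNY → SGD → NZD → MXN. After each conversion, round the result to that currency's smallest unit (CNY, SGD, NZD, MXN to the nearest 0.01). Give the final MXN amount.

MXN 779,347.61

SEK 487,000.00 ÷ 1.50431 = CNY 323,736.46
CNY 323,736.46 ÷ 4.90260 = SGD 66,033.63
SGD 66,033.63 × 1.06465 = NZD 70,302.70
NZD 70,302.70 × 11.0856 = MXN 779,347.61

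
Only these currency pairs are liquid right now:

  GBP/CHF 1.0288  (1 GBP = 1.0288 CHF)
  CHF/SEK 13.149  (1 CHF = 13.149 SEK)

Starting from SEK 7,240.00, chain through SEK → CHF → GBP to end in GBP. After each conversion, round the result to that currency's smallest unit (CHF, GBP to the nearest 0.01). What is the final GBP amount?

GBP 535.20

SEK 7,240.00 ÷ 13.149 = CHF 550.61
CHF 550.61 ÷ 1.0288 = GBP 535.20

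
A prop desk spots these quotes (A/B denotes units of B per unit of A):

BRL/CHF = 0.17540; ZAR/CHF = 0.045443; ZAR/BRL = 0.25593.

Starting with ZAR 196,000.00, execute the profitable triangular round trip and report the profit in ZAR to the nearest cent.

Profitable loop is ZAR → CHF → BRL → ZAR:
ZAR 196,000.00 × 0.045443 = CHF 8,906.83
CHF 8,906.83 ÷ 0.17540 = BRL 50,780.09
BRL 50,780.09 ÷ 0.25593 = ZAR 198,413.99
Profit = ZAR 198,413.99 − ZAR 196,000.00

Profit: ZAR 2,413.99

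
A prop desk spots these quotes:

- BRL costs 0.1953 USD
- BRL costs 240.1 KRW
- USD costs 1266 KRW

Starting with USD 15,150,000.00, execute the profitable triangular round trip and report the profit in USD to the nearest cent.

Profitable loop is USD → KRW → BRL → USD:
USD 15,150,000.00 × 1266 = KRW 19,179,900,000
KRW 19,179,900,000 ÷ 240.1 = BRL 79,882,965.43
BRL 79,882,965.43 × 0.1953 = USD 15,601,143.15
Profit = USD 15,601,143.15 − USD 15,150,000.00

Profit: USD 451,143.15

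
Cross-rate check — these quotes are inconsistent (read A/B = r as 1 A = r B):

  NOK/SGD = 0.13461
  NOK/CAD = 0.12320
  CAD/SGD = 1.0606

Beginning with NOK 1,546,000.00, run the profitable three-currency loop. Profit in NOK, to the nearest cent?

Profit: NOK 46,665.17

Profitable loop is NOK → SGD → CAD → NOK:
NOK 1,546,000.00 × 0.13461 = SGD 208,107.06
SGD 208,107.06 ÷ 1.0606 = CAD 196,216.35
CAD 196,216.35 ÷ 0.12320 = NOK 1,592,665.17
Profit = NOK 1,592,665.17 − NOK 1,546,000.00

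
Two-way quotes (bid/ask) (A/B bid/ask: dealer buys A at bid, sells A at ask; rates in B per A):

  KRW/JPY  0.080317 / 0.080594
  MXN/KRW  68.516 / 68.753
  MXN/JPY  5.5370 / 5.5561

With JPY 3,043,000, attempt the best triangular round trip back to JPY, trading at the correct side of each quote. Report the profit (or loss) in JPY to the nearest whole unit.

Net result: JPY -2,240 (no profitable arbitrage after spreads)

Best loop JPY → KRW → MXN → JPY:
JPY 3,043,000 ÷ 0.080594 (buy KRW at ask) = KRW 37,757,153
KRW 37,757,153 ÷ 68.753 (buy MXN at ask) = MXN 549,170.99
MXN 549,170.99 × 5.5370 (sell MXN at bid) = JPY 3,040,760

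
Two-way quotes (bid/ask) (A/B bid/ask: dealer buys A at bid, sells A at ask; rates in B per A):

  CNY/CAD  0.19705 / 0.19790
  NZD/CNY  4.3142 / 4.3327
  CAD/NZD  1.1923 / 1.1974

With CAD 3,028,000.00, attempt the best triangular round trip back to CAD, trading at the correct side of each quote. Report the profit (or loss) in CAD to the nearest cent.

Best loop CAD → NZD → CNY → CAD:
CAD 3,028,000.00 × 1.1923 (sell CAD at bid) = NZD 3,610,284.40
NZD 3,610,284.40 × 4.3142 (sell NZD at bid) = CNY 15,575,488.96
CNY 15,575,488.96 × 0.19705 (sell CNY at bid) = CAD 3,069,150.10

Net profit: CAD 41,150.10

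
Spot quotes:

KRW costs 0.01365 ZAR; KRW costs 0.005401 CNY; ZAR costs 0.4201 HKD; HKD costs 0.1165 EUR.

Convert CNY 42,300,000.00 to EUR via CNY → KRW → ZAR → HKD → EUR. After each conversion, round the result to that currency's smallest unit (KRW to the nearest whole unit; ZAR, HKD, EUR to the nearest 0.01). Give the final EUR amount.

EUR 5,232,117.02

CNY 42,300,000.00 ÷ 0.005401 = KRW 7,831,882,985
KRW 7,831,882,985 × 0.01365 = ZAR 106,905,202.75
ZAR 106,905,202.75 × 0.4201 = HKD 44,910,875.68
HKD 44,910,875.68 × 0.1165 = EUR 5,232,117.02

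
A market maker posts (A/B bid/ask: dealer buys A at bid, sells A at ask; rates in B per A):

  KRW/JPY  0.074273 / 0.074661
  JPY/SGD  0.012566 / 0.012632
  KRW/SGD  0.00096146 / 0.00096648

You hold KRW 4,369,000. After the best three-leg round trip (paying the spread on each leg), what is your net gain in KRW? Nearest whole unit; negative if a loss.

Best loop KRW → SGD → JPY → KRW:
KRW 4,369,000 × 0.00096146 (sell KRW at bid) = SGD 4,200.62
SGD 4,200.62 ÷ 0.012632 (buy JPY at ask) = JPY 332,538
JPY 332,538 ÷ 0.074661 (buy KRW at ask) = KRW 4,453,971

Net profit: KRW 84,971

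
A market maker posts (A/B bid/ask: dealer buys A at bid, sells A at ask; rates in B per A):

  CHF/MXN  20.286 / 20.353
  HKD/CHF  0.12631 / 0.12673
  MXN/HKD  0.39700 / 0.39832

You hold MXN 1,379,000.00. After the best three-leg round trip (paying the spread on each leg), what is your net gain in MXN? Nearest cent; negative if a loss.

Net profit: MXN 23,777.95

Best loop MXN → HKD → CHF → MXN:
MXN 1,379,000.00 × 0.39700 (sell MXN at bid) = HKD 547,463.00
HKD 547,463.00 × 0.12631 (sell HKD at bid) = CHF 69,150.05
CHF 69,150.05 × 20.286 (sell CHF at bid) = MXN 1,402,777.95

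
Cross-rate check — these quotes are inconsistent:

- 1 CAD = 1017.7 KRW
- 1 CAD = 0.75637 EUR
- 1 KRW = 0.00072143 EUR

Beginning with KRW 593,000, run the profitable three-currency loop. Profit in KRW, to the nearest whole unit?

Profit: KRW 17,907

Profitable loop is KRW → CAD → EUR → KRW:
KRW 593,000 ÷ 1017.7 = CAD 582.69
CAD 582.69 × 0.75637 = EUR 440.73
EUR 440.73 ÷ 0.00072143 = KRW 610,907
Profit = KRW 610,907 − KRW 593,000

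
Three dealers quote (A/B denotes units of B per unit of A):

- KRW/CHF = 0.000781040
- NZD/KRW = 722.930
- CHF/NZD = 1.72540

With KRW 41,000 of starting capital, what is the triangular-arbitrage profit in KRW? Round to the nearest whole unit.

Profit: KRW 1,085

Profitable loop is KRW → NZD → CHF → KRW:
KRW 41,000 ÷ 722.930 = NZD 56.71
NZD 56.71 ÷ 1.72540 = CHF 32.87
CHF 32.87 ÷ 0.000781040 = KRW 42,085
Profit = KRW 42,085 − KRW 41,000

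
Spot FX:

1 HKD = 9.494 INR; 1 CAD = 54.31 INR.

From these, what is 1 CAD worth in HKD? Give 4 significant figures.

CAD/HKD = 5.720

1 CAD × 54.31 = 54.31 INR
54.31 INR ÷ 9.494 = 5.72046 HKD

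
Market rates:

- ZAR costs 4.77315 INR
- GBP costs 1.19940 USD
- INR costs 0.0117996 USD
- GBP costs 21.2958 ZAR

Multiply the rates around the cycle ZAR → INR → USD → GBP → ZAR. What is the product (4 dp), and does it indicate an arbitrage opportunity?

Around ZAR → INR → USD → GBP → ZAR: 1 × 4.77315 × 0.0117996 ÷ 1.19940 × 21.2958 = 1.000005
Product ≈ 1 (deviation 0.001%, within rounding noise).

1.0000 (no arbitrage)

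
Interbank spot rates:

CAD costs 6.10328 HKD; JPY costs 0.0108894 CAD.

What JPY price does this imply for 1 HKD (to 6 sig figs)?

1 HKD ÷ 6.10328 = 0.163846 CAD
0.163846 CAD ÷ 0.0108894 = 15.0464 JPY

HKD/JPY = 15.0464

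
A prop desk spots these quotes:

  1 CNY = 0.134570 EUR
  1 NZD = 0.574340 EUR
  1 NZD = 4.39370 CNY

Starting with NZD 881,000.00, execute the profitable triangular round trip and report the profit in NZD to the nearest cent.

Profit: NZD 25,954.49

Profitable loop is NZD → CNY → EUR → NZD:
NZD 881,000.00 × 4.39370 = CNY 3,870,849.70
CNY 3,870,849.70 × 0.134570 = EUR 520,900.24
EUR 520,900.24 ÷ 0.574340 = NZD 906,954.49
Profit = NZD 906,954.49 − NZD 881,000.00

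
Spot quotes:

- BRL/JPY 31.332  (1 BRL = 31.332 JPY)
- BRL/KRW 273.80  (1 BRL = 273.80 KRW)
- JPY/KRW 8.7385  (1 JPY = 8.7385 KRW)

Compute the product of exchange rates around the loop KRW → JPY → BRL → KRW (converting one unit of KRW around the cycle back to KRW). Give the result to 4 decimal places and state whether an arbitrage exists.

Around KRW → JPY → BRL → KRW: 1 ÷ 8.7385 ÷ 31.332 × 273.80 = 1.000019
Product ≈ 1 (deviation 0.002%, within rounding noise).

1.0000 (no arbitrage)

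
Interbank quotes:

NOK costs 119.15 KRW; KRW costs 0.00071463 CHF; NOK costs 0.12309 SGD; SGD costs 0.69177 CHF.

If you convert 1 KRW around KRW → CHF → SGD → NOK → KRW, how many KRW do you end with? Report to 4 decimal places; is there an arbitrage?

Around KRW → CHF → SGD → NOK → KRW: 1 × 0.00071463 ÷ 0.69177 ÷ 0.12309 × 119.15 = 0.999979
Product ≈ 1 (deviation 0.002%, within rounding noise).

1.0000 (no arbitrage)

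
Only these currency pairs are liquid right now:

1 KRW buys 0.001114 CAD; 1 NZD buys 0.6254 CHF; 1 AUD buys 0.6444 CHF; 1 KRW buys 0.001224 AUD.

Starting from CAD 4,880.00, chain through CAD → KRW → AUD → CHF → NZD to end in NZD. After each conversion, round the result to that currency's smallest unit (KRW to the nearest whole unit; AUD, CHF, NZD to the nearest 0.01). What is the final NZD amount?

NZD 5,524.77

CAD 4,880.00 ÷ 0.001114 = KRW 4,380,610
KRW 4,380,610 × 0.001224 = AUD 5,361.87
AUD 5,361.87 × 0.6444 = CHF 3,455.19
CHF 3,455.19 ÷ 0.6254 = NZD 5,524.77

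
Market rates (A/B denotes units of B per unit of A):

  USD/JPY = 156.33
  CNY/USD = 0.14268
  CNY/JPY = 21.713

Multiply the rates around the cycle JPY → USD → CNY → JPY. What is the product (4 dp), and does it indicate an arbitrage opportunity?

0.9735 (arbitrage exists)

Around JPY → USD → CNY → JPY: 1 ÷ 156.33 ÷ 0.14268 × 21.713 = 0.973452
Product < 1; profitable direction is JPY → CNY → USD → JPY.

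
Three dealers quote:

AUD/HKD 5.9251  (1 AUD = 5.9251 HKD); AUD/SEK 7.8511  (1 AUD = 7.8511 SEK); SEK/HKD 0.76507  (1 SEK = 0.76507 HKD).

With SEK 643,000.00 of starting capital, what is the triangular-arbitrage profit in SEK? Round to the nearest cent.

Profitable loop is SEK → HKD → AUD → SEK:
SEK 643,000.00 × 0.76507 = HKD 491,940.01
HKD 491,940.01 ÷ 5.9251 = AUD 83,026.45
AUD 83,026.45 × 7.8511 = SEK 651,848.95
Profit = SEK 651,848.95 − SEK 643,000.00

Profit: SEK 8,848.95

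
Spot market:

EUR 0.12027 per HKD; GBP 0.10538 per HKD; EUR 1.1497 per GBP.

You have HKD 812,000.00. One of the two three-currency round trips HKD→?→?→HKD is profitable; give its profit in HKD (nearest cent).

Profit: HKD 5,977.66

Profitable loop is HKD → GBP → EUR → HKD:
HKD 812,000.00 × 0.10538 = GBP 85,568.56
GBP 85,568.56 × 1.1497 = EUR 98,378.17
EUR 98,378.17 ÷ 0.12027 = HKD 817,977.66
Profit = HKD 817,977.66 − HKD 812,000.00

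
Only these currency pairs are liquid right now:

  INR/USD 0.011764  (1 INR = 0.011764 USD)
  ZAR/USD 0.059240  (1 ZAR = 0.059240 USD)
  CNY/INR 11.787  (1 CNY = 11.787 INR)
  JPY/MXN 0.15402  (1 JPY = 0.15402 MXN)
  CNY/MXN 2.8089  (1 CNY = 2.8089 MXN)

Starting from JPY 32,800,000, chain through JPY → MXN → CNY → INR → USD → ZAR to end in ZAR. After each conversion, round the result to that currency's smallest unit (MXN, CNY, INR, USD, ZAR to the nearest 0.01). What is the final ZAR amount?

JPY 32,800,000 × 0.15402 = MXN 5,051,856.00
MXN 5,051,856.00 ÷ 2.8089 = CNY 1,798,517.57
CNY 1,798,517.57 × 11.787 = INR 21,199,126.60
INR 21,199,126.60 × 0.011764 = USD 249,386.53
USD 249,386.53 ÷ 0.059240 = ZAR 4,209,765.87

ZAR 4,209,765.87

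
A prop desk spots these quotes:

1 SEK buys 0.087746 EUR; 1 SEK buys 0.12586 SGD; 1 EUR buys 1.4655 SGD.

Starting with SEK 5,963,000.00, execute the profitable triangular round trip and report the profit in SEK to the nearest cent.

Profitable loop is SEK → EUR → SGD → SEK:
SEK 5,963,000.00 × 0.087746 = EUR 523,229.40
EUR 523,229.40 × 1.4655 = SGD 766,792.68
SGD 766,792.68 ÷ 0.12586 = SEK 6,092,425.57
Profit = SEK 6,092,425.57 − SEK 5,963,000.00

Profit: SEK 129,425.57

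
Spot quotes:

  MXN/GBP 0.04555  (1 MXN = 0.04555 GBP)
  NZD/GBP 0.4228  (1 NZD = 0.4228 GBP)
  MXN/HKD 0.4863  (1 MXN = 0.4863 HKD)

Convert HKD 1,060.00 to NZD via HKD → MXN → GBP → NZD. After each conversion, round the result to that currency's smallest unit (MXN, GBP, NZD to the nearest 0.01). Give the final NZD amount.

NZD 234.84

HKD 1,060.00 ÷ 0.4863 = MXN 2,179.72
MXN 2,179.72 × 0.04555 = GBP 99.29
GBP 99.29 ÷ 0.4228 = NZD 234.84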